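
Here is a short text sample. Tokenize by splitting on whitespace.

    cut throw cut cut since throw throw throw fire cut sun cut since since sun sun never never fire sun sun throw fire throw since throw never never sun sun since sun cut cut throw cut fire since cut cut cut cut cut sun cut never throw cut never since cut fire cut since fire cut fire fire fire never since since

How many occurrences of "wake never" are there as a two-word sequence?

0

Scanning the 61 overlapping bigram windows for "wake never":
  (none found)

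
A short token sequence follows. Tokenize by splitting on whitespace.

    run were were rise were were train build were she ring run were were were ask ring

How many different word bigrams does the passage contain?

17 tokens → 16 bigram windows in total.
Repeated bigrams (each contributes count−1 duplicates):
  were were: 4
  run were: 2
4 duplicate windows → 16 − 4 = 12 distinct.

12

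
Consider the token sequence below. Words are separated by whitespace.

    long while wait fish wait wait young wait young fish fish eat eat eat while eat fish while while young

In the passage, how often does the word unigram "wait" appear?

4

Scanning the 20 tokens for "wait":
  position 3: wait
  position 5: wait
  position 6: wait
  position 8: wait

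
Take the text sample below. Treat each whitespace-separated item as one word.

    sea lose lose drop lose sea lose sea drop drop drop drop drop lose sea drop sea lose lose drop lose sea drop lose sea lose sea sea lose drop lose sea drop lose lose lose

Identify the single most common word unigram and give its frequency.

"lose", 15 times

Unigram frequencies (highest first):
  lose: 15
  drop: 11
  sea: 10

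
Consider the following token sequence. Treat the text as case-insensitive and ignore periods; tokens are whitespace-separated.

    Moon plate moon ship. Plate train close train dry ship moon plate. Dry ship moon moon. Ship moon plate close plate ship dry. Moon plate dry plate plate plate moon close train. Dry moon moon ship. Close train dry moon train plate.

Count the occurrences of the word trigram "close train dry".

Scanning the 40 overlapping trigram windows for "close train dry":
  position 7–9: close train dry
  position 31–33: close train dry
  position 37–39: close train dry

3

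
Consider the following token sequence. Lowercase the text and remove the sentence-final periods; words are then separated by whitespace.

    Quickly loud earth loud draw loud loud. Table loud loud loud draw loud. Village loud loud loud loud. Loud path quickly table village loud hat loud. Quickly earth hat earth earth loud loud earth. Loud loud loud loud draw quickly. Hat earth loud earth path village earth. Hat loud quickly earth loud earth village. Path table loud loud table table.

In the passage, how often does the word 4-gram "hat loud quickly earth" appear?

Scanning the 57 overlapping 4-gram windows for "hat loud quickly earth":
  position 25–28: hat loud quickly earth
  position 48–51: hat loud quickly earth

2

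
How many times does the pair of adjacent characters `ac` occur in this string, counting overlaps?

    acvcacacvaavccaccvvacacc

6

Sliding a length-2 window over the 24 characters (23 positions):
  position 1–2: ac
  position 5–6: ac
  position 7–8: ac
  position 15–16: ac
  position 20–21: ac
  position 22–23: ac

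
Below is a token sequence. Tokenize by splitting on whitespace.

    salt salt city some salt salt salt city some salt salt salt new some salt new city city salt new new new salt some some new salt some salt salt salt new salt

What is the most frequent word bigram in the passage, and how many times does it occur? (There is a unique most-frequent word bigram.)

Bigram frequencies (highest first):
  salt salt: 7
  some salt: 4
  salt new: 4
  new salt: 3
  salt city: 2
  city some: 2
  … (8 more, each ≤ 2)

"salt salt", 7 times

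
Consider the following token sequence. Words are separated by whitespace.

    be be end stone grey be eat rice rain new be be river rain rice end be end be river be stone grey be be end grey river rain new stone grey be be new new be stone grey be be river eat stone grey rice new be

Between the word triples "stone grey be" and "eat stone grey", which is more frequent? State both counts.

"stone grey be": 4 occurrences
"eat stone grey": 1 occurrence

"stone grey be" (4 vs 1)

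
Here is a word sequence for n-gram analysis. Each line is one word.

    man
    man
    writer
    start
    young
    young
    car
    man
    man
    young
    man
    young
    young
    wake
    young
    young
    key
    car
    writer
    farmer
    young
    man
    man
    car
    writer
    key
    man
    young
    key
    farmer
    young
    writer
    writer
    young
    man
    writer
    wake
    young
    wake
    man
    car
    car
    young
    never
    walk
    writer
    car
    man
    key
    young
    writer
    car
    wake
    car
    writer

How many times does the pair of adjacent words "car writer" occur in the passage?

3

Scanning the 54 overlapping bigram windows for "car writer":
  position 18–19: car writer
  position 24–25: car writer
  position 54–55: car writer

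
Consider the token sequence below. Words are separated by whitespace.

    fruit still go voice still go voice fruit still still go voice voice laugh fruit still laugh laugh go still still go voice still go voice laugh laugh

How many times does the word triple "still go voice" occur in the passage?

5

Scanning the 26 overlapping trigram windows for "still go voice":
  position 2–4: still go voice
  position 5–7: still go voice
  position 10–12: still go voice
  position 21–23: still go voice
  position 24–26: still go voice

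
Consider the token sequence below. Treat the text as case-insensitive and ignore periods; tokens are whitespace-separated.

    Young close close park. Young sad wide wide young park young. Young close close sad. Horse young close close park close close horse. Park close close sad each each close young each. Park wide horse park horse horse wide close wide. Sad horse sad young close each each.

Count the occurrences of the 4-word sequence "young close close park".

Scanning the 45 overlapping 4-gram windows for "young close close park":
  position 1–4: young close close park
  position 17–20: young close close park

2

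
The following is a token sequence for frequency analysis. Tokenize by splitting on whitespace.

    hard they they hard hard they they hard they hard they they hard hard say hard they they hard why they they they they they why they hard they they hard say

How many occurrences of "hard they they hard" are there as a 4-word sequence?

5

Scanning the 29 overlapping 4-gram windows for "hard they they hard":
  position 1–4: hard they they hard
  position 5–8: hard they they hard
  position 10–13: hard they they hard
  position 16–19: hard they they hard
  position 28–31: hard they they hard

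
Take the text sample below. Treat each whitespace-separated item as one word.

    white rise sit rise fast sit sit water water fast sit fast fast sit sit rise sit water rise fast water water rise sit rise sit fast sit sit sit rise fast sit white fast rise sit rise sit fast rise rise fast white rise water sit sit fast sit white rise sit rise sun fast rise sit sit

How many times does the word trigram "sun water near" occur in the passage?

Scanning the 57 overlapping trigram windows for "sun water near":
  (none found)

0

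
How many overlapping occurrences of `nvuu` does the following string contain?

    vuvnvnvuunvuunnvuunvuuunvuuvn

5

Sliding a length-4 window over the 29 characters (26 positions):
  position 6–9: nvuu
  position 10–13: nvuu
  position 15–18: nvuu
  position 19–22: nvuu
  position 24–27: nvuu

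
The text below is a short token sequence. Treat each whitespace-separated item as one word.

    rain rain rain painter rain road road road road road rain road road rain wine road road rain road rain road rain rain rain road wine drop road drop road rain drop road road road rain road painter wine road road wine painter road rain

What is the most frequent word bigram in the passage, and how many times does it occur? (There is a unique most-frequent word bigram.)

"road road", 9 times

Bigram frequencies (highest first):
  road road: 9
  road rain: 8
  rain road: 6
  rain rain: 4
  drop road: 3
  wine road: 2
  … (11 more, each ≤ 2)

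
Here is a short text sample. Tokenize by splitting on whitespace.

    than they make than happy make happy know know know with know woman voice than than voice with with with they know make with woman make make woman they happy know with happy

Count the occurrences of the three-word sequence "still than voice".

0

Scanning the 31 overlapping trigram windows for "still than voice":
  (none found)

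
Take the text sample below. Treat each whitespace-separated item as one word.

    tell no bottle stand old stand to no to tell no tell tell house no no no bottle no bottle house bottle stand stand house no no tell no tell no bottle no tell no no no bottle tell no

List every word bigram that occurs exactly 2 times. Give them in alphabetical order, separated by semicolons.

Bigram counts meeting the condition (exactly 2 times):
  bottle no: 2
  bottle stand: 2
  house no: 2

bottle no; bottle stand; house no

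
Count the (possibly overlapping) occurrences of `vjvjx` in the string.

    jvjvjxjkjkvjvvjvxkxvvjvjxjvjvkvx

2

Sliding a length-5 window over the 32 characters (28 positions):
  position 2–6: vjvjx
  position 21–25: vjvjx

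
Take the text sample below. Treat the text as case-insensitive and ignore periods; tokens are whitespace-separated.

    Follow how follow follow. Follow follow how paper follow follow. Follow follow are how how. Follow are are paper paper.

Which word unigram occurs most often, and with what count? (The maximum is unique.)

"follow", 10 times

Unigram frequencies (highest first):
  follow: 10
  how: 4
  paper: 3
  are: 3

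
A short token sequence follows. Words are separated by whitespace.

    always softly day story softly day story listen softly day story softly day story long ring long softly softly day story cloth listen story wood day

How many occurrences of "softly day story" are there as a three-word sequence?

Scanning the 24 overlapping trigram windows for "softly day story":
  position 2–4: softly day story
  position 5–7: softly day story
  position 9–11: softly day story
  position 12–14: softly day story
  position 19–21: softly day story

5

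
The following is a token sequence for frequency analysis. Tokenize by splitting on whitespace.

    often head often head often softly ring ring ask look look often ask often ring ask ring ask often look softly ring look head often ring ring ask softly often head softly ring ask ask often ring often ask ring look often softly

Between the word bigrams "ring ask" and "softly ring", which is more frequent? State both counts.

"ring ask": 5 occurrences
"softly ring": 3 occurrences

"ring ask" (5 vs 3)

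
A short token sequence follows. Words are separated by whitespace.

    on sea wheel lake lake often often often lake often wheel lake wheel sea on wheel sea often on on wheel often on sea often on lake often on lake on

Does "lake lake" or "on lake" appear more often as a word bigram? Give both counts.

"lake lake": 1 occurrence
"on lake": 2 occurrences

"on lake" (2 vs 1)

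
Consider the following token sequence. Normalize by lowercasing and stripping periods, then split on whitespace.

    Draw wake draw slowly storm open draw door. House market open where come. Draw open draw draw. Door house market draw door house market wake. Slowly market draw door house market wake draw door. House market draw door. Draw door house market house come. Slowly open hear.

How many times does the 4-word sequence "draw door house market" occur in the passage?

Scanning the 44 overlapping 4-gram windows for "draw door house market":
  position 7–10: draw door house market
  position 17–20: draw door house market
  position 21–24: draw door house market
  position 28–31: draw door house market
  position 33–36: draw door house market
  position 39–42: draw door house market

6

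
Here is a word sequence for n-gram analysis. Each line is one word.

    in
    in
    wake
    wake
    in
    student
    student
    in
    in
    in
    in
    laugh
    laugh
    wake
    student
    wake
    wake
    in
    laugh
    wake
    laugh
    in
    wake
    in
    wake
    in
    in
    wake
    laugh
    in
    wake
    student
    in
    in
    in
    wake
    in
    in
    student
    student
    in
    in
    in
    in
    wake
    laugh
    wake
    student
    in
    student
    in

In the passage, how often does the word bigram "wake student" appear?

3

Scanning the 50 overlapping bigram windows for "wake student":
  position 14–15: wake student
  position 31–32: wake student
  position 47–48: wake student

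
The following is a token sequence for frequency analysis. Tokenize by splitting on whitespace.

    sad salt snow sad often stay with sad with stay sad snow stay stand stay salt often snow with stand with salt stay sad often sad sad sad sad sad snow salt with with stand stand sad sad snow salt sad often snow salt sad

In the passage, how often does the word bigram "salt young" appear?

Scanning the 44 overlapping bigram windows for "salt young":
  (none found)

0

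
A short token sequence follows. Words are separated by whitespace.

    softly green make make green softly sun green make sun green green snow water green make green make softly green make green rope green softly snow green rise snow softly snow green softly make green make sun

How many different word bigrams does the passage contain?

21

37 tokens → 36 bigram windows in total.
Repeated bigrams (each contributes count−1 duplicates):
  green make: 6
  make green: 4
  green softly: 3
  make sun: 2
  snow green: 2
  softly green: 2
  softly snow: 2
  sun green: 2
15 duplicate windows → 36 − 15 = 21 distinct.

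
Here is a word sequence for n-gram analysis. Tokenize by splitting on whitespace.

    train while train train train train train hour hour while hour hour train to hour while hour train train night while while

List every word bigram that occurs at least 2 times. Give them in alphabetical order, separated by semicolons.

hour hour; hour train; hour while; train train; while hour

Bigram counts meeting the condition (at least 2 times):
  hour hour: 2
  hour train: 2
  hour while: 2
  train train: 5
  while hour: 2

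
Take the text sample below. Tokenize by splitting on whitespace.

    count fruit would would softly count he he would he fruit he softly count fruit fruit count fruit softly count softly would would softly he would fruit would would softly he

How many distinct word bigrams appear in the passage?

31 tokens → 30 bigram windows in total.
Repeated bigrams (each contributes count−1 duplicates):
  count fruit: 3
  softly count: 3
  would softly: 3
  would would: 3
  fruit would: 2
  he would: 2
  softly he: 2
11 duplicate windows → 30 − 11 = 19 distinct.

19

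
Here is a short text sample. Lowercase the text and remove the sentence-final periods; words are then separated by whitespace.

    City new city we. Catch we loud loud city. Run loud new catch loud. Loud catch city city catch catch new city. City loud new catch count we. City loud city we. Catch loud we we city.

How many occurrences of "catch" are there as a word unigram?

Scanning the 37 tokens for "catch":
  position 5: catch
  position 13: catch
  position 16: catch
  position 19: catch
  position 20: catch
  position 26: catch
  position 33: catch

7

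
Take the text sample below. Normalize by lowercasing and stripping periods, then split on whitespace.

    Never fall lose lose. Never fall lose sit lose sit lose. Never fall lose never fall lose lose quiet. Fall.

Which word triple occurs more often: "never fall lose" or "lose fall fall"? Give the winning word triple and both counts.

"never fall lose" (4 vs 0)

"never fall lose": 4 occurrences
"lose fall fall": 0 occurrences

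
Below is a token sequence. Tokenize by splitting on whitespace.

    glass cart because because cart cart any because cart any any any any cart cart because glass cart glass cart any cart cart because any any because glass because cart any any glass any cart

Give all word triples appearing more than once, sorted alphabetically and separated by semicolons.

any any any; any cart cart; because cart any; cart any any; cart cart because

Trigram counts meeting the condition (more than once):
  any any any: 2
  any cart cart: 2
  because cart any: 2
  cart any any: 2
  cart cart because: 2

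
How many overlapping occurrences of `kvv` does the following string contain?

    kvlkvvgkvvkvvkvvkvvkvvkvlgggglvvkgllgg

6

Sliding a length-3 window over the 38 characters (36 positions):
  position 4–6: kvv
  position 8–10: kvv
  position 11–13: kvv
  position 14–16: kvv
  position 17–19: kvv
  position 20–22: kvv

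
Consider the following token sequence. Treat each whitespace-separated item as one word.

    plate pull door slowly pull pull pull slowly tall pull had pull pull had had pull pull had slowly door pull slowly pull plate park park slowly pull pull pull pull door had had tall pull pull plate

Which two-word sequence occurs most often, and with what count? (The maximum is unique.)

Bigram frequencies (highest first):
  pull pull: 8
  slowly pull: 3
  pull had: 3
  pull door: 2
  pull slowly: 2
  tall pull: 2
  … (14 more, each ≤ 2)

"pull pull", 8 times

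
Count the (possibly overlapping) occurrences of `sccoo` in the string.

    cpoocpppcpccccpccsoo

0

Sliding a length-5 window over the 20 characters (16 positions):
  (no match at any position)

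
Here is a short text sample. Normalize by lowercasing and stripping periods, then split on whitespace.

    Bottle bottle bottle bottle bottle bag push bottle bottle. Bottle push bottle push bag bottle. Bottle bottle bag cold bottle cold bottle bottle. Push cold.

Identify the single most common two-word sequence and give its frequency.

"bottle bottle", 9 times

Bigram frequencies (highest first):
  bottle bottle: 9
  bottle push: 3
  bottle bag: 2
  push bottle: 2
  cold bottle: 2
  bag push: 1
  … (5 more, each ≤ 1)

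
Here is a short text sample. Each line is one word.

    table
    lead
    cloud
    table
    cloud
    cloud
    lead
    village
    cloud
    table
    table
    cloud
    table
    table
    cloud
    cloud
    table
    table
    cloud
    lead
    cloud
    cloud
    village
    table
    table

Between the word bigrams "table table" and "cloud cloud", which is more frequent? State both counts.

"table table": 4 occurrences
"cloud cloud": 3 occurrences

"table table" (4 vs 3)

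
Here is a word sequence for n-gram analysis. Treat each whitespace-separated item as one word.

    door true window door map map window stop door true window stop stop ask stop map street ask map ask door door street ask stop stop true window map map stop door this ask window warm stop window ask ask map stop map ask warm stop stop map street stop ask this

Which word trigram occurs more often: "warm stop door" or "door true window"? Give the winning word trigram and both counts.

"warm stop door": 0 occurrences
"door true window": 2 occurrences

"door true window" (2 vs 0)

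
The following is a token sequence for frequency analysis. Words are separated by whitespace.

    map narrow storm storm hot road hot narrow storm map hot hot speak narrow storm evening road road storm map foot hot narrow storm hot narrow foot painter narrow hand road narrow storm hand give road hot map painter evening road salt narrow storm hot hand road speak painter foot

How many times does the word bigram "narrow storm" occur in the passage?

Scanning the 49 overlapping bigram windows for "narrow storm":
  position 2–3: narrow storm
  position 8–9: narrow storm
  position 14–15: narrow storm
  position 23–24: narrow storm
  position 32–33: narrow storm
  position 43–44: narrow storm

6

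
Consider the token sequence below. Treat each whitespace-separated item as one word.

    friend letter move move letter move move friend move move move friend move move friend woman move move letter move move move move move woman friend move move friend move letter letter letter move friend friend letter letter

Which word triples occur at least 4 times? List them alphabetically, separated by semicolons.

move move friend; move move move

Trigram counts meeting the condition (at least 4 times):
  move move friend: 4
  move move move: 4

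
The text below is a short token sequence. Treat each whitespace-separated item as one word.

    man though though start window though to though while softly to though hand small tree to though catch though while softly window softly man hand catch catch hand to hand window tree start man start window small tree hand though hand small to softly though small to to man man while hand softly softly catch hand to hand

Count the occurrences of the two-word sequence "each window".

0

Scanning the 57 overlapping bigram windows for "each window":
  (none found)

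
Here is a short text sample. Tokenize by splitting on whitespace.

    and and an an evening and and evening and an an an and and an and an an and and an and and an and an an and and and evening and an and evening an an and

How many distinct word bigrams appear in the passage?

8

38 tokens → 37 bigram windows in total.
Repeated bigrams (each contributes count−1 duplicates):
  an and: 8
  and an: 8
  and and: 7
  an an: 6
  and evening: 3
  evening and: 3
29 duplicate windows → 37 − 29 = 8 distinct.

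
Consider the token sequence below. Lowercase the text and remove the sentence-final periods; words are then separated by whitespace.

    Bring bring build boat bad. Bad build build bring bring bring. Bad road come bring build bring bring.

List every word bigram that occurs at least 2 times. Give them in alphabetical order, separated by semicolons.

Bigram counts meeting the condition (at least 2 times):
  bring bring: 4
  bring build: 2
  build bring: 2

bring bring; bring build; build bring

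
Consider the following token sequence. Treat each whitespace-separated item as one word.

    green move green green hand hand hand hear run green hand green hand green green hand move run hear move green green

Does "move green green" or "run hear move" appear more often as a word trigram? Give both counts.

"move green green" (2 vs 1)

"move green green": 2 occurrences
"run hear move": 1 occurrence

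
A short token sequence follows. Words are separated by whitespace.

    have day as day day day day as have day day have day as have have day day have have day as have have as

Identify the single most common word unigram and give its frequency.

"day", 11 times

Unigram frequencies (highest first):
  day: 11
  have: 9
  as: 5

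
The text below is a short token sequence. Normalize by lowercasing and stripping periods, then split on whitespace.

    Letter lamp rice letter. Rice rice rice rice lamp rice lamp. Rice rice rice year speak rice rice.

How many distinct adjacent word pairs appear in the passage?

18 tokens → 17 bigram windows in total.
Repeated bigrams (each contributes count−1 duplicates):
  rice rice: 6
  lamp rice: 3
  rice lamp: 2
8 duplicate windows → 17 − 8 = 9 distinct.

9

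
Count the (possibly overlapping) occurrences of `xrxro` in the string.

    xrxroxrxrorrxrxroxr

Sliding a length-5 window over the 19 characters (15 positions):
  position 1–5: xrxro
  position 6–10: xrxro
  position 13–17: xrxro

3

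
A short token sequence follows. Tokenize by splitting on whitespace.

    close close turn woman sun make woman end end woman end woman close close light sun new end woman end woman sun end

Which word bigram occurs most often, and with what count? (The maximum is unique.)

"end woman", 4 times

Bigram frequencies (highest first):
  end woman: 4
  woman end: 3
  close close: 2
  woman sun: 2
  close turn: 1
  turn woman: 1
  … (9 more, each ≤ 1)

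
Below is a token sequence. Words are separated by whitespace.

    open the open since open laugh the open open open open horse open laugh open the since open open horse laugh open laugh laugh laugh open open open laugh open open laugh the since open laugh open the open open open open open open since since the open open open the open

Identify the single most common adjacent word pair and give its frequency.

Bigram frequencies (highest first):
  open open: 14
  open laugh: 6
  the open: 5
  laugh open: 5
  open the: 4
  since open: 3
  … (9 more, each ≤ 2)

"open open", 14 times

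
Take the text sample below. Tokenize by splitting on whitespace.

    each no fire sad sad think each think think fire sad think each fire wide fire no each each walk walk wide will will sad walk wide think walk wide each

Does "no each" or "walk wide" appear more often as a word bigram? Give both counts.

"walk wide" (3 vs 1)

"no each": 1 occurrence
"walk wide": 3 occurrences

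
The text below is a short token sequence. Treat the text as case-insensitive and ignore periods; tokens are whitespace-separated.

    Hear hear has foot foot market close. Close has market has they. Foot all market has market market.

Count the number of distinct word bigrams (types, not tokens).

15

18 tokens → 17 bigram windows in total.
Repeated bigrams (each contributes count−1 duplicates):
  has market: 2
  market has: 2
2 duplicate windows → 17 − 2 = 15 distinct.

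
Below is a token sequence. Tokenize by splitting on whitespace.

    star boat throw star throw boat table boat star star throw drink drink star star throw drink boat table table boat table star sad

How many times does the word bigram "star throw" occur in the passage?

Scanning the 23 overlapping bigram windows for "star throw":
  position 4–5: star throw
  position 10–11: star throw
  position 15–16: star throw

3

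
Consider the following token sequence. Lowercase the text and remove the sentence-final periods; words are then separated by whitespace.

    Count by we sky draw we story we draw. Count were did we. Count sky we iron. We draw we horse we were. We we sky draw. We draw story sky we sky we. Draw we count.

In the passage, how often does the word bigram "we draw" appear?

Scanning the 36 overlapping bigram windows for "we draw":
  position 8–9: we draw
  position 18–19: we draw
  position 28–29: we draw
  position 34–35: we draw

4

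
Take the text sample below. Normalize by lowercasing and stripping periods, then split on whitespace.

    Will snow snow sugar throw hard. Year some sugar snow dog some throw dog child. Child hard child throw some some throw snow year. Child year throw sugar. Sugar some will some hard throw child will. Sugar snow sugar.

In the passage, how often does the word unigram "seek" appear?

0

Scanning the 39 tokens for "seek":
  (none found)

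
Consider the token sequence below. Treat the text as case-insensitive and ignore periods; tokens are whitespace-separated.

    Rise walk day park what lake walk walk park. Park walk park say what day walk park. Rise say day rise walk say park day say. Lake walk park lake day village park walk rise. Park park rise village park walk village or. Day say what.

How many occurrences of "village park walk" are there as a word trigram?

Scanning the 44 overlapping trigram windows for "village park walk":
  position 32–34: village park walk
  position 39–41: village park walk

2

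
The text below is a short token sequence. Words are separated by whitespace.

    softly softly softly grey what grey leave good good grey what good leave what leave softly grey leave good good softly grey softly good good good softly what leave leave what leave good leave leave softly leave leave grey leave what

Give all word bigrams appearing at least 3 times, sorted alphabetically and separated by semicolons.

Bigram counts meeting the condition (at least 3 times):
  good good: 4
  grey leave: 3
  leave good: 3
  leave leave: 3
  leave what: 3
  softly grey: 3
  what leave: 3

good good; grey leave; leave good; leave leave; leave what; softly grey; what leave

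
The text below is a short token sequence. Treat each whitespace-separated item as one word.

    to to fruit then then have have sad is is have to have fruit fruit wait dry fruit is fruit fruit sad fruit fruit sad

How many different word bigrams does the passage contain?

25 tokens → 24 bigram windows in total.
Repeated bigrams (each contributes count−1 duplicates):
  fruit fruit: 3
  fruit sad: 2
3 duplicate windows → 24 − 3 = 21 distinct.

21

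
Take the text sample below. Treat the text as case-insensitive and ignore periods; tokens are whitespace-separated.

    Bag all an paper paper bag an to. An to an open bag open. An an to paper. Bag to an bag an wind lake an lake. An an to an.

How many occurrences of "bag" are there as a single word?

5

Scanning the 31 tokens for "bag":
  position 1: bag
  position 6: bag
  position 13: bag
  position 19: bag
  position 22: bag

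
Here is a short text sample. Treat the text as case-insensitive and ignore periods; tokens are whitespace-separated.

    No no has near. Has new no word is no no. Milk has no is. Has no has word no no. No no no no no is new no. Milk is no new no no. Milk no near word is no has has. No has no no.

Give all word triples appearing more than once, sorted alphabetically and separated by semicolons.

has no has; no no milk; no no no; word is no

Trigram counts meeting the condition (more than once):
  has no has: 2
  no no milk: 2
  no no no: 5
  word is no: 2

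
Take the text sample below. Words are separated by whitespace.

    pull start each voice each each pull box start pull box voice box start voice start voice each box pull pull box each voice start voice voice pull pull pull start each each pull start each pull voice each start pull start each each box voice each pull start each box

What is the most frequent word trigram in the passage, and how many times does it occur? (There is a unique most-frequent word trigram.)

Trigram frequencies (highest first):
  pull start each: 5
  each each pull: 2
  voice start voice: 2
  start each each: 2
  each pull start: 2
  start each voice: 1
  … (35 more, each ≤ 1)

"pull start each", 5 times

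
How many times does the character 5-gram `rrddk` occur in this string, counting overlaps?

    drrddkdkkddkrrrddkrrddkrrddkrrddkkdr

5

Sliding a length-5 window over the 36 characters (32 positions):
  position 2–6: rrddk
  position 14–18: rrddk
  position 19–23: rrddk
  position 24–28: rrddk
  position 29–33: rrddk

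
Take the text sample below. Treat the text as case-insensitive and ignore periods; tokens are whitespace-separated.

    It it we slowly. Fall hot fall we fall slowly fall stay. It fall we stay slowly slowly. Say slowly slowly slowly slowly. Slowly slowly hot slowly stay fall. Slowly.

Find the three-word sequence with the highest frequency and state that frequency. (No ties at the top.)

"slowly slowly slowly", 4 times

Trigram frequencies (highest first):
  slowly slowly slowly: 4
  it it we: 1
  it we slowly: 1
  we slowly fall: 1
  slowly fall hot: 1
  fall hot fall: 1
  … (19 more, each ≤ 1)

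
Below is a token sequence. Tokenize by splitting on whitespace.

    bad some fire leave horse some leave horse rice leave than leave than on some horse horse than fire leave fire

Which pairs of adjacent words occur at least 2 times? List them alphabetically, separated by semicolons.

fire leave; leave horse; leave than

Bigram counts meeting the condition (at least 2 times):
  fire leave: 2
  leave horse: 2
  leave than: 2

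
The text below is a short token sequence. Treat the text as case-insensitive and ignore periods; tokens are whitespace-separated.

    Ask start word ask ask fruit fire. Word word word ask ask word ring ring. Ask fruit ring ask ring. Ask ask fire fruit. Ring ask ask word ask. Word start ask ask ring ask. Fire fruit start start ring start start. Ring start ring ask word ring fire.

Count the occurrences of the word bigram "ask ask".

5

Scanning the 48 overlapping bigram windows for "ask ask":
  position 4–5: ask ask
  position 11–12: ask ask
  position 21–22: ask ask
  position 26–27: ask ask
  position 32–33: ask ask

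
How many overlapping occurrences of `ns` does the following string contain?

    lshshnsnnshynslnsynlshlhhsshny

4

Sliding a length-2 window over the 30 characters (29 positions):
  position 6–7: ns
  position 9–10: ns
  position 13–14: ns
  position 16–17: ns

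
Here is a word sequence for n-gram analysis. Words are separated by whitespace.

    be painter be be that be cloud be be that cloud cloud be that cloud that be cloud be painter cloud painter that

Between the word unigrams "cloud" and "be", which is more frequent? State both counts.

"be" (9 vs 6)

"cloud": 6 occurrences
"be": 9 occurrences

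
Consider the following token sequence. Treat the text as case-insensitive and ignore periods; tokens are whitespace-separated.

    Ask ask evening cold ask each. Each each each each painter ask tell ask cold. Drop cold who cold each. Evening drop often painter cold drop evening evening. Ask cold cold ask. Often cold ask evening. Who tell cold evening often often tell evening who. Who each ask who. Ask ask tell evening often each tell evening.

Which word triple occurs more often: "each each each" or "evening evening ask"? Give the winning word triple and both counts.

"each each each": 3 occurrences
"evening evening ask": 1 occurrence

"each each each" (3 vs 1)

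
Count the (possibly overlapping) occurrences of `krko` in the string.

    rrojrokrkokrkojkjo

2

Sliding a length-4 window over the 18 characters (15 positions):
  position 7–10: krko
  position 11–14: krko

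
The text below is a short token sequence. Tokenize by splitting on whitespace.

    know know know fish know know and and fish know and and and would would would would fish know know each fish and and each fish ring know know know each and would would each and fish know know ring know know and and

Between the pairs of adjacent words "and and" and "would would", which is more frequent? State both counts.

"and and" (5 vs 4)

"and and": 5 occurrences
"would would": 4 occurrences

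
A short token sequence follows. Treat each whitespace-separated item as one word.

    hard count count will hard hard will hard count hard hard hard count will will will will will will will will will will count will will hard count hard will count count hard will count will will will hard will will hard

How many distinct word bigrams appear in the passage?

42 tokens → 41 bigram windows in total.
Repeated bigrams (each contributes count−1 duplicates):
  will will: 13
  will hard: 5
  count will: 4
  hard count: 4
  hard will: 4
  count hard: 3
  hard hard: 3
  will count: 3
  … (1 more repeated)
32 duplicate windows → 41 − 32 = 9 distinct.

9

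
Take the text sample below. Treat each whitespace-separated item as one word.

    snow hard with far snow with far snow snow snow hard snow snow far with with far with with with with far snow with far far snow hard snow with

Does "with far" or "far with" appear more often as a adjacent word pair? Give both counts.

"with far": 5 occurrences
"far with": 2 occurrences

"with far" (5 vs 2)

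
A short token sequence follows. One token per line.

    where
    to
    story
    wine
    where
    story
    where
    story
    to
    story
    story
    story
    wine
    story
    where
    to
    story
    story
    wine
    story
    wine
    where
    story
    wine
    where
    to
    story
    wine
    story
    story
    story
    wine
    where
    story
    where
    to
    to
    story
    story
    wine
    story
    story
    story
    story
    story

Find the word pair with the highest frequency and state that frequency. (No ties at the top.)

"story story", 10 times

Bigram frequencies (highest first):
  story story: 10
  story wine: 8
  to story: 5
  where to: 4
  wine where: 4
  where story: 4
  … (4 more, each ≤ 4)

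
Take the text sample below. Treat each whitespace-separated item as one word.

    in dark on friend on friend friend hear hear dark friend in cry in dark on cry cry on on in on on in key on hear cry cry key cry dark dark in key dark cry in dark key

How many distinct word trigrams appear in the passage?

35

40 tokens → 38 trigram windows in total.
Repeated trigrams (each contributes count−1 duplicates):
  cry in dark: 2
  in dark on: 2
  on on in: 2
3 duplicate windows → 38 − 3 = 35 distinct.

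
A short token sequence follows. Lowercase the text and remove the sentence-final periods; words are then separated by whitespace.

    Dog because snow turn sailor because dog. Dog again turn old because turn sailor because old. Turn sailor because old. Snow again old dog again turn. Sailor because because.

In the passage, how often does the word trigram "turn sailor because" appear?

Scanning the 27 overlapping trigram windows for "turn sailor because":
  position 4–6: turn sailor because
  position 13–15: turn sailor because
  position 17–19: turn sailor because
  position 26–28: turn sailor because

4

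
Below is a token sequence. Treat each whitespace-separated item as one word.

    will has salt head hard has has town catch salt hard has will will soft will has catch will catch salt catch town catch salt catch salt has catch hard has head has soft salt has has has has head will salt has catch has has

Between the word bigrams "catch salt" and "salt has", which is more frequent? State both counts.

"catch salt" (4 vs 3)

"catch salt": 4 occurrences
"salt has": 3 occurrences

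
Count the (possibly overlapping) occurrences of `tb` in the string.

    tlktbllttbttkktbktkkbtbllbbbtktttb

Sliding a length-2 window over the 34 characters (33 positions):
  position 4–5: tb
  position 9–10: tb
  position 15–16: tb
  position 22–23: tb
  position 33–34: tb

5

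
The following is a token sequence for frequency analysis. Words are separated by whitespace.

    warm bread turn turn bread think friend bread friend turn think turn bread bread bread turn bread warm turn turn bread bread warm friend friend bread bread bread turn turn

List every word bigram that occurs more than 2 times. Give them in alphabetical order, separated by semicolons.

bread bread; bread turn; turn bread; turn turn

Bigram counts meeting the condition (more than 2 times):
  bread bread: 5
  bread turn: 3
  turn bread: 4
  turn turn: 3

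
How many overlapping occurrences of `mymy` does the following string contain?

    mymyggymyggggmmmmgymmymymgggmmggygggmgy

2

Sliding a length-4 window over the 39 characters (36 positions):
  position 1–4: mymy
  position 21–24: mymy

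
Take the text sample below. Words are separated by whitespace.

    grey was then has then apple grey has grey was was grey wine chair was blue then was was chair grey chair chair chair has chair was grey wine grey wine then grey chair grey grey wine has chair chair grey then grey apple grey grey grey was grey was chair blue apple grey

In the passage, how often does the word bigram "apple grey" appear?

Scanning the 53 overlapping bigram windows for "apple grey":
  position 6–7: apple grey
  position 44–45: apple grey
  position 53–54: apple grey

3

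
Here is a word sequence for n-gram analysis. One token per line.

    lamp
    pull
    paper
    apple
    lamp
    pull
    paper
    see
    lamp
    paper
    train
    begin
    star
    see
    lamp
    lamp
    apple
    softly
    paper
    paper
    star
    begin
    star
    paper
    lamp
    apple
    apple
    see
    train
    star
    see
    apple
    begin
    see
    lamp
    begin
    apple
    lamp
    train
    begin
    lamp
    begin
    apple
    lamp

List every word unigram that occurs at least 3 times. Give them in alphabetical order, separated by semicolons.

apple; begin; lamp; paper; see; star; train

Unigram counts meeting the condition (at least 3 times):
  apple: 7
  begin: 6
  lamp: 10
  paper: 6
  see: 5
  star: 4
  train: 3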